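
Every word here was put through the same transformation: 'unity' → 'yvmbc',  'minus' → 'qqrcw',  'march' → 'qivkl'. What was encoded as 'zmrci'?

Shifts by position in unity: pos 0: u→y (+4), pos 1: n→v (+8), pos 2: i→m (+4), pos 3: t→b (+8) — repeating every 2. A repeating key of period 2 is used — shifts +4, +8 over and over.
Reversing it on zmrci: z−4=v, m−8=e, r−4=n, c−8=u, i−4=e.

venue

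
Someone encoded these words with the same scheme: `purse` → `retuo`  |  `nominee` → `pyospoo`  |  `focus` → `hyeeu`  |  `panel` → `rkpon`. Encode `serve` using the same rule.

The shift depends on letter class: consonant p→r is +2, but vowel u→e is +10. Two shifts are in play — +10 for a/e/i/o/u, +2 for every other letter.
On serve: s(cons)+2=u, e(vowel)+10=o, r(cons)+2=t, v(cons)+2=x, e(vowel)+10=o.

uotxo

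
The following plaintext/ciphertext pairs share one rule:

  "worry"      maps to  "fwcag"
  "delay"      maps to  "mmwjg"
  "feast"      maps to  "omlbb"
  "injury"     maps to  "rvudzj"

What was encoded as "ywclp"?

The shifts repeat in a cycle of length 3: positions 0,1,… shift by +9, +8, +11, then the pattern repeats.
Undoing it on ywclp: y−9=p, w−8=o, c−11=r, l−9=c, p−8=h.

porch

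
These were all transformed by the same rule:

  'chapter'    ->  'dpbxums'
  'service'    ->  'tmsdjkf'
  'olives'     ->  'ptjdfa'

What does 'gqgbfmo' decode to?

fifteen

Shifts by position in chapter: pos 0: c→d (+1), pos 1: h→p (+8), pos 2: a→b (+1), pos 3: p→x (+8) — repeating every 2. It's a Vigenère-style cipher with numeric key [1,8]: position i shifts by key[i mod 2].
Undoing it on gqgbfmo: g−1=f, q−8=i, g−1=f, b−8=t, f−1=e, m−8=e, o−1=n.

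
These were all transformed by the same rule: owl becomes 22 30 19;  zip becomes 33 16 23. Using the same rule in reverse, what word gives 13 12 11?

fed

o is letter #15 and maps to 22: an offset of 7. The number is (letter's place in the alphabet, a=1) + 7.
Decoding 13 12 11: 13→(13−7)÷1=6=f, 12→(12−7)÷1=5=e, 11→(11−7)÷1=4=d.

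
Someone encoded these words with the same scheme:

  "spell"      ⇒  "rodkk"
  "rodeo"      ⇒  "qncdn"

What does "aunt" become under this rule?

Compare letters: s→r is +25, p→o is +25, e→d is +25 — a constant shift. It's a constant shift of +25 (ROT25).
Applying it to aunt: a+25=z, u+25=t, n+25=m, t+25=s.

ztms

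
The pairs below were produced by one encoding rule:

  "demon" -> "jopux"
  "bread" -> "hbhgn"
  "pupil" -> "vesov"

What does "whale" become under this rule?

Shifts by position in demon: pos 0: d→j (+6), pos 1: e→o (+10), pos 2: m→p (+3), pos 3: o→u (+6), pos 4: n→x (+10) — repeating every 3. A repeating key of period 3 is used — shifts +6, +10, +3 over and over.
On whale: w+6=c, h+10=r, a+3=d, l+6=r, e+10=o.

crdro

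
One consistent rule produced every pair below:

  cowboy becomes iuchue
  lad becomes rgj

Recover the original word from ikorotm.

ceiling

Compare letters: c→i is +6, o→u is +6, w→c is +6 — a constant shift. This is a Caesar cipher with shift 6.
Reversing it on ikorotm: i−6=c, k−6=e, o−6=i, r−6=l, o−6=i, t−6=n, m−6=g.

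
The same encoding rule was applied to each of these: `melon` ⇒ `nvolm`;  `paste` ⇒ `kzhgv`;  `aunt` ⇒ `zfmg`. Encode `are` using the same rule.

Each pair mirrors across the alphabet (m↔n, e↔v, l↔o): positions sum to 25. Each letter is replaced by its mirror in the alphabet: a↔z, b↔y, c↔x, and so on (the Atbash cipher).
For are: a↔z, r↔i, e↔v.

ziv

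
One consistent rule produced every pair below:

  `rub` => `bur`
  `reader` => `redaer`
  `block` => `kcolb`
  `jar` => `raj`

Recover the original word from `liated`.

The output letters match the input read backwards: rub reversed is bur. The word is simply reversed.
Undoing it on liated: then reverse → detail.

detail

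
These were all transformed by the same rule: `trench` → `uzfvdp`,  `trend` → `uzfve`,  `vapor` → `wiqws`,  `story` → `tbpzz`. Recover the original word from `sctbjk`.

Shifts by position in trench: pos 0: t→u (+1), pos 1: r→z (+8), pos 2: e→f (+1), pos 3: n→v (+8) — repeating every 2. A repeating key of period 2 is used — shifts +1, +8 over and over.
Decoding sctbjk: s−1=r, c−8=u, t−1=s, b−8=t, j−1=i, k−8=c.

rustic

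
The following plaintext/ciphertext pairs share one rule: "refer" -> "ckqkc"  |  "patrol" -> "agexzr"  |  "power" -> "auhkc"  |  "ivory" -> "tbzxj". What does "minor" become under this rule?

Shifts by position in refer: pos 0: r→c (+11), pos 1: e→k (+6), pos 2: f→q (+11), pos 3: e→k (+6) — repeating every 2. A repeating key of period 2 is used — shifts +11, +6 over and over.
On minor: m+11=x, i+6=o, n+11=y, o+6=u, r+11=c.

xoyuc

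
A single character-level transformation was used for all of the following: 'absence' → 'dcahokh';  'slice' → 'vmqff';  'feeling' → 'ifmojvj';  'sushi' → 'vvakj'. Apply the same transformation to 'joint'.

mpqqu

Shifts by position in absence: pos 0: a→d (+3), pos 1: b→c (+1), pos 2: s→a (+8), pos 3: e→h (+3), pos 4: n→o (+1), pos 5: c→k (+8) — repeating every 3. A repeating key of period 3 is used — shifts +3, +1, +8 over and over.
For joint: j+3=m, o+1=p, i+8=q, n+3=q, t+1=u.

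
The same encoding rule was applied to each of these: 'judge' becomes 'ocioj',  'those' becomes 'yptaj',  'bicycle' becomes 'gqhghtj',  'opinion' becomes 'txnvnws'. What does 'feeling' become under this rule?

kmjtnvl

Shifts by position in judge: pos 0: j→o (+5), pos 1: u→c (+8), pos 2: d→i (+5), pos 3: g→o (+8) — repeating every 2. A repeating key of period 2 is used — shifts +5, +8 over and over.
Applying it to feeling: f+5=k, e+8=m, e+5=j, l+8=t, i+5=n, n+8=v, g+5=l.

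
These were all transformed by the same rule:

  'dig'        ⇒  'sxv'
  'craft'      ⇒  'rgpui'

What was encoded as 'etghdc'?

person

Compare letters: d→s is +15, i→x is +15, g→v is +15 — a constant shift. Every letter moves 15 places later in the alphabet, wrapping around z→a.
Undoing it on etghdc: e−15=p, t−15=e, g−15=r, h−15=s, d−15=o, c−15=n.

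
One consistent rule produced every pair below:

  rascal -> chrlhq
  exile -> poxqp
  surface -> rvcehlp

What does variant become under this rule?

khcxhug

r(17)→c(2) and a(0)→h(7) fit y≡15x+7 (mod 26); the inverse of 15 mod 26 is 7. This is an affine cipher: with a=0,…,z=25, each position x becomes (15x+7) mod 26.
For variant: v(21)→15·21+7≡10=k; a(0)→15·0+7≡7=h; r(17)→15·17+7≡2=c; i(8)→15·8+7≡23=x; a(0)→15·0+7≡7=h; n(13)→15·13+7≡20=u; t(19)→15·19+7≡6=g (all mod 26).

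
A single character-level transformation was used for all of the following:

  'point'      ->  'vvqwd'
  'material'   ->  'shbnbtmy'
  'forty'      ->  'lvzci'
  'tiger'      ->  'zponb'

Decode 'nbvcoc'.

Each letter shifts forward by (position + 6), i.e. 6, 7, 8, … — the shift grows by one for each successive letter.
Decoding nbvcoc: n−6=h, b−7=u, v−8=n, c−9=t, o−10=e, c−11=r.

hunter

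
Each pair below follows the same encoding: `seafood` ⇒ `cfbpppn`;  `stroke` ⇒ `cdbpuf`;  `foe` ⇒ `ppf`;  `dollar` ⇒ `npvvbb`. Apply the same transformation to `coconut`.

mpmpxvd

The shift depends on letter class: consonant s→c is +10, but vowel e→f is +1. The rule splits by letter class: vowels +1, consonants +10.
Applying it to coconut: c(cons)+10=m, o(vowel)+1=p, c(cons)+10=m, o(vowel)+1=p, n(cons)+10=x, u(vowel)+1=v, t(cons)+10=d.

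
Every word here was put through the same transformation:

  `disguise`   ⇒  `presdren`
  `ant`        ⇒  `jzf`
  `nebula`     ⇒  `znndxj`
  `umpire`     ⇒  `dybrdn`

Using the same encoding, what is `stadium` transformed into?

efjprdy

Vowels shift forward by 9 and consonants shift forward by 12.
For stadium: s(cons)+12=e, t(cons)+12=f, a(vowel)+9=j, d(cons)+12=p, i(vowel)+9=r, u(vowel)+9=d, m(cons)+12=y.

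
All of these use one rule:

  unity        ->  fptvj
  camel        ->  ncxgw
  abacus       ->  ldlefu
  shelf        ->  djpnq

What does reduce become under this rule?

Shifts by position in unity: pos 0: u→f (+11), pos 1: n→p (+2), pos 2: i→t (+11), pos 3: t→v (+2) — repeating every 2. The shifts repeat in a cycle of length 2: positions 0,1,… shift by +11, +2, then the pattern repeats.
On reduce: r+11=c, e+2=g, d+11=o, u+2=w, c+11=n, e+2=g.

cgowng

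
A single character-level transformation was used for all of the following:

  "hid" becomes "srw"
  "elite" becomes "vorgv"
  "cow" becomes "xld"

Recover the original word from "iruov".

Each pair mirrors across the alphabet (h↔s, i↔r, d↔w): positions sum to 25. Each letter is replaced by its mirror in the alphabet: a↔z, b↔y, c↔x, and so on (the Atbash cipher).
Reversing it on iruov: i↔r, r↔i, u↔f, o↔l, v↔e.

rifle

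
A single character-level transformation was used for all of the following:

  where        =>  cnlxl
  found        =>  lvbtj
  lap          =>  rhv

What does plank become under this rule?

The shift depends on letter class: consonant w→c is +6, but vowel e→l is +7. Vowels shift forward by 7 and consonants shift forward by 6.
For plank: p(cons)+6=v, l(cons)+6=r, a(vowel)+7=h, n(cons)+6=t, k(cons)+6=q.

vrhtq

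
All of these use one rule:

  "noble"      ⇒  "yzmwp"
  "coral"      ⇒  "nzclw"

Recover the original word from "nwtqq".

cliff

This is a Caesar cipher with shift 11.
Decoding nwtqq: n−11=c, w−11=l, t−11=i, q−11=f, q−11=f.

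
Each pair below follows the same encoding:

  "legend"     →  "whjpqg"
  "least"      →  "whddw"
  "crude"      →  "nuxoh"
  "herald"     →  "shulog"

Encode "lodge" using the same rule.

wrgrh

Shifts by position in legend: pos 0: l→w (+11), pos 1: e→h (+3), pos 2: g→j (+3), pos 3: e→p (+11), pos 4: n→q (+3), pos 5: d→g (+3) — repeating every 3. A repeating key of period 3 is used — shifts +11, +3, +3 over and over.
On lodge: l+11=w, o+3=r, d+3=g, g+11=r, e+3=h.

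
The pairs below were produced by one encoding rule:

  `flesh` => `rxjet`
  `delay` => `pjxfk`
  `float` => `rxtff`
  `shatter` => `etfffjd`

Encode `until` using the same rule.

The shift depends on letter class: consonant f→r is +12, but vowel e→j is +5. Two shifts are in play — +5 for a/e/i/o/u, +12 for every other letter.
For until: u(vowel)+5=z, n(cons)+12=z, t(cons)+12=f, i(vowel)+5=n, l(cons)+12=x.

zzfnx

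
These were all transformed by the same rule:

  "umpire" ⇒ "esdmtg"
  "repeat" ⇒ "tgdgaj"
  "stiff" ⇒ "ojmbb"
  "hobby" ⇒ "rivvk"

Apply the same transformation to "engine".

gnwmng

Each letter's alphabet position (a=0..z=25) is mapped through 21·x+0 mod 26 — an affine cipher.
For engine: e(4)→21·4+0≡6=g; n(13)→21·13+0≡13=n; g(6)→21·6+0≡22=w; i(8)→21·8+0≡12=m; n(13)→21·13+0≡13=n; e(4)→21·4+0≡6=g (all mod 26).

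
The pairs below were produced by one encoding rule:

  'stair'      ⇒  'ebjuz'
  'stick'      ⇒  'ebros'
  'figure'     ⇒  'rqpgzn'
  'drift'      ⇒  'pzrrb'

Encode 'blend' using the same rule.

Shifts by position in stair: pos 0: s→e (+12), pos 1: t→b (+8), pos 2: a→j (+9), pos 3: i→u (+12), pos 4: r→z (+8) — repeating every 3. The shifts repeat in a cycle of length 3: positions 0,1,… shift by +12, +8, +9, then the pattern repeats.
On blend: b+12=n, l+8=t, e+9=n, n+12=z, d+8=l.

ntnzl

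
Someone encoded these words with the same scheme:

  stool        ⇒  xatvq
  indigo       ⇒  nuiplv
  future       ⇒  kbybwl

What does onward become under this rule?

Shifts by position in stool: pos 0: s→x (+5), pos 1: t→a (+7), pos 2: o→t (+5), pos 3: o→v (+7) — repeating every 2. A repeating key of period 2 is used — shifts +5, +7 over and over.
For onward: o+5=t, n+7=u, w+5=b, a+7=h, r+5=w, d+7=k.

tubhwk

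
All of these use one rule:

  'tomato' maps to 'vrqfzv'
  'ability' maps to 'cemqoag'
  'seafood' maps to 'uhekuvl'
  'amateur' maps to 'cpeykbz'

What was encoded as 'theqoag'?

reality

Each letter shifts forward by (position + 2), i.e. 2, 3, 4, … — the shift grows by one for each successive letter.
Reversing it on theqoag: t−2=r, h−3=e, e−4=a, q−5=l, o−6=i, a−7=t, g−8=y.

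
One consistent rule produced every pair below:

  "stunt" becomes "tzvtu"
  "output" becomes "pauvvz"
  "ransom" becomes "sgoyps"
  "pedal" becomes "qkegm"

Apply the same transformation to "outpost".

Shifts by position in stunt: pos 0: s→t (+1), pos 1: t→z (+6), pos 2: u→v (+1), pos 3: n→t (+6) — repeating every 2. It's a Vigenère-style cipher with numeric key [1,6]: position i shifts by key[i mod 2].
Applying it to outpost: o+1=p, u+6=a, t+1=u, p+6=v, o+1=p, s+6=y, t+1=u.

pauvpyu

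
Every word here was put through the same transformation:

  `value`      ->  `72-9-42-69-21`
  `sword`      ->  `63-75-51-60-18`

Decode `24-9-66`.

fat

With a=1..z=26, the number is 3·pos + 6.
Undoing it on 24-9-66: 24→(24−6)÷3=6=f, 9→(9−6)÷3=1=a, 66→(66−6)÷3=20=t.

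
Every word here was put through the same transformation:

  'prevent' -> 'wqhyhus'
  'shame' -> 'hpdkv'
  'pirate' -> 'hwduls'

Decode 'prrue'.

broom

Read the word backwards and shift each letter +3.
Reversing it on prrue: shift back: p−3=m, r−3=o, r−3=o, u−3=r, e−3=b → moorb; then reverse → broom.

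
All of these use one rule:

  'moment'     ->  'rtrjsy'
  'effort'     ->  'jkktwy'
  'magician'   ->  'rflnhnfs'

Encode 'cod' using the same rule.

Compare letters: m→r is +5, o→t is +5, m→r is +5 — a constant shift. Each letter is shifted forward by 5 in the alphabet (a Caesar shift of +5).
On cod: c+5=h, o+5=t, d+5=i.

hti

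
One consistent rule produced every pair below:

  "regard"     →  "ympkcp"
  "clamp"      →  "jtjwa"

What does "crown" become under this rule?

jzxgy

Each letter shifts forward by (position + 7), i.e. 7, 8, 9, … — the shift grows by one for each successive letter.
On crown: c+7=j, r+8=z, o+9=x, w+10=g, n+11=y.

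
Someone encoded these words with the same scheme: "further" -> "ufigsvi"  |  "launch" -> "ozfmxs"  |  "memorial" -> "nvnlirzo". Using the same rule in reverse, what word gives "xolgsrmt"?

Each pair mirrors across the alphabet (f↔u, u↔f, r↔i): positions sum to 25. This is the alphabet-reversal cipher (Atbash): a becomes z, b becomes y, etc.
Undoing it on xolgsrmt: x↔c, o↔l, l↔o, g↔t, s↔h, r↔i, m↔n, t↔g.

clothing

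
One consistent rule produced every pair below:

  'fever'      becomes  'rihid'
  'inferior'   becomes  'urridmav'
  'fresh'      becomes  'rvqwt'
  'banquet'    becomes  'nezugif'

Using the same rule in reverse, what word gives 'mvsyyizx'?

argument

Shifts by position in fever: pos 0: f→r (+12), pos 1: e→i (+4), pos 2: v→h (+12), pos 3: e→i (+4) — repeating every 2. A repeating key of period 2 is used — shifts +12, +4 over and over.
Reversing it on mvsyyizx: m−12=a, v−4=r, s−12=g, y−4=u, y−12=m, i−4=e, z−12=n, x−4=t.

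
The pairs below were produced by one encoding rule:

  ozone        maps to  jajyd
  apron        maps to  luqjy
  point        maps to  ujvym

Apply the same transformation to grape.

o(14)→j(9) and z(25)→a(0) fit y≡11x+11 (mod 26); the inverse of 11 mod 26 is 19. Each letter's alphabet position (a=0..z=25) is mapped through 11·x+11 mod 26 — an affine cipher.
On grape: g(6)→11·6+11≡25=z; r(17)→11·17+11≡16=q; a(0)→11·0+11≡11=l; p(15)→11·15+11≡20=u; e(4)→11·4+11≡3=d (all mod 26).

zqlud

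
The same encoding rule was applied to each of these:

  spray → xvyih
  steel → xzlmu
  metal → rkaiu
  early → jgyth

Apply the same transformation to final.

In spray: s→x is +5, p→v is +6, r→y is +7, a→i is +8 — the shift increases by 1 each position. Each letter shifts forward by (position + 5), i.e. 5, 6, 7, … — the shift grows by one for each successive letter.
Applying it to final: f+5=k, i+6=o, n+7=u, a+8=i, l+9=u.

kouiu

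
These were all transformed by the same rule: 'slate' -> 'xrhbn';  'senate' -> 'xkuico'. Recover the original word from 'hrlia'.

In slate: s→x is +5, l→r is +6, a→h is +7, t→b is +8 — the shift increases by 1 each position. The shift increases by 1 at each position, starting from +5: 5, 6, 7, ….
Reversing it on hrlia: h−5=c, r−6=l, l−7=e, i−8=a, a−9=r.

clear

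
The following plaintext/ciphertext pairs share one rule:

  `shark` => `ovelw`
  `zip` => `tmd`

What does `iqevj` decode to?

Read the word backwards and shift each letter +4.
Reversing it on iqevj: shift back: i−4=e, q−4=m, e−4=a, v−4=r, j−4=f → emarf; then reverse → frame.

frame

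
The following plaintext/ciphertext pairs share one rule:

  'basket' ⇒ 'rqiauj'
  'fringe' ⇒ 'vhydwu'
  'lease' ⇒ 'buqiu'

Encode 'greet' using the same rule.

Compare letters: b→r is +16, a→q is +16, s→i is +16 — a constant shift. This is a Caesar cipher with shift 16.
For greet: g+16=w, r+16=h, e+16=u, e+16=u, t+16=j.

whuuj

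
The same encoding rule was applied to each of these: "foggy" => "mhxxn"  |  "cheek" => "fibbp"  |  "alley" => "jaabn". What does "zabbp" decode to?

sleek

f(5)→m(12) and o(14)→h(7) fit y≡11x+9 (mod 26); the inverse of 11 mod 26 is 19. Treating letters as 0–25, the rule is x ↦ 11x + 9 (mod 26).
Decoding zabbp: z(25)→19·(25−9)≡18=s; a(0)→19·(0−9)≡11=l; b(1)→19·(1−9)≡4=e; b(1)→19·(1−9)≡4=e; p(15)→19·(15−9)≡10=k (all mod 26).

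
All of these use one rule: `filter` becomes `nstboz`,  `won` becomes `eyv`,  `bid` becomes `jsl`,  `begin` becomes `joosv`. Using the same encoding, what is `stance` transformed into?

abkvko

The shift depends on letter class: consonant f→n is +8, but vowel i→s is +10. Two shifts are in play — +10 for a/e/i/o/u, +8 for every other letter.
On stance: s(cons)+8=a, t(cons)+8=b, a(vowel)+10=k, n(cons)+8=v, c(cons)+8=k, e(vowel)+10=o.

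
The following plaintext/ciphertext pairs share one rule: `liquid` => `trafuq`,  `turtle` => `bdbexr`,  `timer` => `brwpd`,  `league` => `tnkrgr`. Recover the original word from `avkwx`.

In liquid: l→t is +8, i→r is +9, q→a is +10, u→f is +11 — the shift increases by 1 each position. Each letter shifts forward by (position + 8), i.e. 8, 9, 10, … — the shift grows by one for each successive letter.
Decoding avkwx: a−8=s, v−9=m, k−10=a, w−11=l, x−12=l.

small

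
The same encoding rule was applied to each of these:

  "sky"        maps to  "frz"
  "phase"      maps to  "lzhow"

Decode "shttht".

The output letters match the input read backwards, each shifted +7: sky reversed is yks. Read the word backwards and shift each letter +7.
Undoing it on shttht: shift back: s−7=l, h−7=a, t−7=m, t−7=m, h−7=a, t−7=m → lammam; then reverse → mammal.

mammal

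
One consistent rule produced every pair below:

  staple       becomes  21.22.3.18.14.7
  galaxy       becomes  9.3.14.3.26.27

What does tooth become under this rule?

22.17.17.22.10

s is letter #19 and maps to 21: an offset of 2. Each letter is replaced by its alphabet position (a=1..z=26) + 2.
Applying it to tooth: t=20→22, o=15→17, o=15→17, t=20→22, h=8→10.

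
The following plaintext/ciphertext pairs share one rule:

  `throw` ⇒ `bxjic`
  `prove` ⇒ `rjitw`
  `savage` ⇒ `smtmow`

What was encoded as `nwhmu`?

t(19)→b(1) and h(7)→x(23) fit y≡9x+12 (mod 26); the inverse of 9 mod 26 is 3. Treating letters as 0–25, the rule is x ↦ 9x + 12 (mod 26).
Undoing it on nwhmu: n(13)→3·(13−12)≡3=d; w(22)→3·(22−12)≡4=e; h(7)→3·(7−12)≡11=l; m(12)→3·(12−12)≡0=a; u(20)→3·(20−12)≡24=y (all mod 26).

delay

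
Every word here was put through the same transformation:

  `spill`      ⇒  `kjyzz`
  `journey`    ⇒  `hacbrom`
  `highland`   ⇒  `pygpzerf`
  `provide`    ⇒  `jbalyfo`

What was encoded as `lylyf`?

vivid

s(18)→k(10) and p(15)→j(9) fit y≡9x+4 (mod 26); the inverse of 9 mod 26 is 3. This is an affine cipher: with a=0,…,z=25, each position x becomes (9x+4) mod 26.
Reversing it on lylyf: l(11)→3·(11−4)≡21=v; y(24)→3·(24−4)≡8=i; l(11)→3·(11−4)≡21=v; y(24)→3·(24−4)≡8=i; f(5)→3·(5−4)≡3=d (all mod 26).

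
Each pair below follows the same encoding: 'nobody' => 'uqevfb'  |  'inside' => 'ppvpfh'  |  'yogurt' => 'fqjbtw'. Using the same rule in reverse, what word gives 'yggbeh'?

reduce

Shifts by position in nobody: pos 0: n→u (+7), pos 1: o→q (+2), pos 2: b→e (+3), pos 3: o→v (+7), pos 4: d→f (+2), pos 5: y→b (+3) — repeating every 3. A repeating key of period 3 is used — shifts +7, +2, +3 over and over.
Decoding yggbeh: y−7=r, g−2=e, g−3=d, b−7=u, e−2=c, h−3=e.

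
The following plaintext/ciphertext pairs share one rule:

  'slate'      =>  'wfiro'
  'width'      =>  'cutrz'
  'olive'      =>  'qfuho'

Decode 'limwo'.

s(18)→w(22) and l(11)→f(5) fit y≡21x+8 (mod 26); the inverse of 21 mod 26 is 5. Treating letters as 0–25, the rule is x ↦ 21x + 8 (mod 26).
Undoing it on limwo: l(11)→5·(11−8)≡15=p; i(8)→5·(8−8)≡0=a; m(12)→5·(12−8)≡20=u; w(22)→5·(22−8)≡18=s; o(14)→5·(14−8)≡4=e (all mod 26).

pause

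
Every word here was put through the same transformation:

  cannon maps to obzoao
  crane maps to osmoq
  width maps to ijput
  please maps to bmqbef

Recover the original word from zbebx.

A repeating key of period 2 is used — shifts +12, +1 over and over.
Decoding zbebx: z−12=n, b−1=a, e−12=s, b−1=a, x−12=l.

nasal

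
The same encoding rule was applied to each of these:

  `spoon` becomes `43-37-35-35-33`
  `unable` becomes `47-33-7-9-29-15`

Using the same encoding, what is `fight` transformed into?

s(#19)→43 and p(#16)→37: differences scale by 2, so n = 2·pos + 5. With a=1..z=26, the number is 2·pos + 5.
For fight: f=6→17, i=9→23, g=7→19, h=8→21, t=20→45.

17-23-19-21-45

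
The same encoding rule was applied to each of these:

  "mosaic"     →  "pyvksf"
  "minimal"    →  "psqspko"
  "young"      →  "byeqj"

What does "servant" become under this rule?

The shift depends on letter class: consonant m→p is +3, but vowel o→y is +10. Vowels shift forward by 10 and consonants shift forward by 3.
Applying it to servant: s(cons)+3=v, e(vowel)+10=o, r(cons)+3=u, v(cons)+3=y, a(vowel)+10=k, n(cons)+3=q, t(cons)+3=w.

vouykqw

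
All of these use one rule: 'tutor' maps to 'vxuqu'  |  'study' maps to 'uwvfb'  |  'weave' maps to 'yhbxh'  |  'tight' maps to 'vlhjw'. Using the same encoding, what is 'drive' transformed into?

Shifts by position in tutor: pos 0: t→v (+2), pos 1: u→x (+3), pos 2: t→u (+1), pos 3: o→q (+2), pos 4: r→u (+3) — repeating every 3. The shifts repeat in a cycle of length 3: positions 0,1,… shift by +2, +3, +1, then the pattern repeats.
Applying it to drive: d+2=f, r+3=u, i+1=j, v+2=x, e+3=h.

fujxh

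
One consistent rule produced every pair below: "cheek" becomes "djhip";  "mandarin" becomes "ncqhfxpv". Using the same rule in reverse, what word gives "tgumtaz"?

serious

Letter i (0-indexed) is shifted by i+1, so successive shifts are 1, 2, 3, ….
Decoding tgumtaz: t−1=s, g−2=e, u−3=r, m−4=i, t−5=o, a−6=u, z−7=s.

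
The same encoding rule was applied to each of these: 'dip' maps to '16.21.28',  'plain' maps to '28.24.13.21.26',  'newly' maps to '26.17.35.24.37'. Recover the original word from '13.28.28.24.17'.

d is letter #4 and maps to 16: an offset of 12. Each letter is replaced by its alphabet position (a=1..z=26) + 12.
Decoding 13.28.28.24.17: 13→(13−12)÷1=1=a, 28→(28−12)÷1=16=p, 28→(28−12)÷1=16=p, 24→(24−12)÷1=12=l, 17→(17−12)÷1=5=e.

apple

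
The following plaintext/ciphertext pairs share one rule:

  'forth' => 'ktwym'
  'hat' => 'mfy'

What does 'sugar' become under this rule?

Every letter moves 5 places later in the alphabet, wrapping around z→a.
On sugar: s+5=x, u+5=z, g+5=l, a+5=f, r+5=w.

xzlfw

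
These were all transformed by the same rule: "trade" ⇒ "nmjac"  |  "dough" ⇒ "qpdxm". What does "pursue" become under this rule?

The output letters match the input read backwards, each shifted +9: trade reversed is edart. Two steps: reverse the string, then apply a Caesar shift of +9.
Applying it to pursue: reverse → eusrup; then shift: e+9=n, u+9=d, s+9=b, r+9=a, u+9=d, p+9=y.

ndbady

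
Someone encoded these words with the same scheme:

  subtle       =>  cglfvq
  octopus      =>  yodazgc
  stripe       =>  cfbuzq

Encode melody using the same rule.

Shifts by position in subtle: pos 0: s→c (+10), pos 1: u→g (+12), pos 2: b→l (+10), pos 3: t→f (+12) — repeating every 2. It's a Vigenère-style cipher with numeric key [10,12]: position i shifts by key[i mod 2].
Applying it to melody: m+10=w, e+12=q, l+10=v, o+12=a, d+10=n, y+12=k.

wqvank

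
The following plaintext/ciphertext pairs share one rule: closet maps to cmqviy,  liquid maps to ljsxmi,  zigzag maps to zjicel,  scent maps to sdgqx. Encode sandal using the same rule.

sbpgeq

The shift increases by 1 at each position, starting from +0: 0, 1, 2, ….
On sandal: s+0=s, a+1=b, n+2=p, d+3=g, a+4=e, l+5=q.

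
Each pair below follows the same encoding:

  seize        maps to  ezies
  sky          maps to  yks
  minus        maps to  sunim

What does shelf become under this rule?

It's just the letters in reverse order.
On shelf: reverse → flehs.

flehs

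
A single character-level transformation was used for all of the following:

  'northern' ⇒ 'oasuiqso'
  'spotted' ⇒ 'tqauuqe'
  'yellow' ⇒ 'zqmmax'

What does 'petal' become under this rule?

The shift depends on letter class: consonant n→o is +1, but vowel o→a is +12. Vowels shift forward by 12 and consonants shift forward by 1.
On petal: p(cons)+1=q, e(vowel)+12=q, t(cons)+1=u, a(vowel)+12=m, l(cons)+1=m.

qqumm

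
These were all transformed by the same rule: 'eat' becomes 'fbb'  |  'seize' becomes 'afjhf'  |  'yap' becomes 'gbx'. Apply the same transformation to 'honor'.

ppvpz

The shift depends on letter class: consonant t→b is +8, but vowel e→f is +1. The rule splits by letter class: vowels +1, consonants +8.
Applying it to honor: h(cons)+8=p, o(vowel)+1=p, n(cons)+8=v, o(vowel)+1=p, r(cons)+8=z.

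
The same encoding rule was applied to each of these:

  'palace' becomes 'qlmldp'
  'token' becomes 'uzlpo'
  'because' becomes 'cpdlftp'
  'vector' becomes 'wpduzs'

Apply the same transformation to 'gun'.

Two shifts are in play — +11 for a/e/i/o/u, +1 for every other letter.
Applying it to gun: g(cons)+1=h, u(vowel)+11=f, n(cons)+1=o.

hfo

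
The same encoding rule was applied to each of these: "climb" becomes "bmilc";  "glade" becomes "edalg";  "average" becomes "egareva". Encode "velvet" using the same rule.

tevlev

The output letters match the input read backwards: climb reversed is bmilc. It's just the letters in reverse order.
Applying it to velvet: reverse → tevlev.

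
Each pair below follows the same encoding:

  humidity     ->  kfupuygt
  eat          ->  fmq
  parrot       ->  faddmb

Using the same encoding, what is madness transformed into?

eeqzpmy

The word is reversed, then every letter is shifted forward by 12.
On madness: reverse → ssendam; then shift: s+12=e, s+12=e, e+12=q, n+12=z, d+12=p, a+12=m, m+12=y.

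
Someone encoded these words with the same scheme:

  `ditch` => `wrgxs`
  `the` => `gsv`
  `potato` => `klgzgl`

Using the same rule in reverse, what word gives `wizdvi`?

drawer

Each pair mirrors across the alphabet (d↔w, i↔r, t↔g): positions sum to 25. Letters are reflected about the middle of the alphabet (position → 25−position): Atbash.
Reversing it on wizdvi: w↔d, i↔r, z↔a, d↔w, v↔e, i↔r.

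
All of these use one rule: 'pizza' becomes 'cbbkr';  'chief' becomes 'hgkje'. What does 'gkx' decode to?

Two steps: reverse the string, then apply a Caesar shift of +2.
Decoding gkx: shift back: g−2=e, k−2=i, x−2=v → eiv; then reverse → vie.

vie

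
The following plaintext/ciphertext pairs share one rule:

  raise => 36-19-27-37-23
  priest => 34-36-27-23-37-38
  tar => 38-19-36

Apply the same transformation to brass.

20-36-19-37-37

r is letter #18 and maps to 36: an offset of 18. The number is (letter's place in the alphabet, a=1) + 18.
For brass: b=2→20, r=18→36, a=1→19, s=19→37, s=19→37.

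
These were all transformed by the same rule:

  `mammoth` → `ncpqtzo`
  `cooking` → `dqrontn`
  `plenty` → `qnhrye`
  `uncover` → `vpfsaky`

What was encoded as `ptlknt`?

origin

In mammoth: m→n is +1, a→c is +2, m→p is +3, m→q is +4 — the shift increases by 1 each position. The shift increases by 1 at each position, starting from +1: 1, 2, 3, ….
Reversing it on ptlknt: p−1=o, t−2=r, l−3=i, k−4=g, n−5=i, t−6=n.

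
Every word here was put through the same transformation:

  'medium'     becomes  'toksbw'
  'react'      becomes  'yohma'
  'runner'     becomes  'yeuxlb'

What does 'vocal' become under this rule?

Shifts by position in medium: pos 0: m→t (+7), pos 1: e→o (+10), pos 2: d→k (+7), pos 3: i→s (+10) — repeating every 2. The shifts repeat in a cycle of length 2: positions 0,1,… shift by +7, +10, then the pattern repeats.
For vocal: v+7=c, o+10=y, c+7=j, a+10=k, l+7=s.

cyjks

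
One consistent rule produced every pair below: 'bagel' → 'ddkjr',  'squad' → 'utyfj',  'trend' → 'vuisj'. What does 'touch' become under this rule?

vryhn

In bagel: b→d is +2, a→d is +3, g→k is +4, e→j is +5 — the shift increases by 1 each position. The shift increases by 1 at each position, starting from +2: 2, 3, 4, ….
On touch: t+2=v, o+3=r, u+4=y, c+5=h, h+6=n.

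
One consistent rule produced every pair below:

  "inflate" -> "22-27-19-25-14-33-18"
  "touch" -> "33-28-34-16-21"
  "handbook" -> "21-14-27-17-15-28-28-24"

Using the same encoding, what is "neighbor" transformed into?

i is letter #9 and maps to 22: an offset of 13. The number is (letter's place in the alphabet, a=1) + 13.
For neighbor: n=14→27, e=5→18, i=9→22, g=7→20, h=8→21, b=2→15, o=15→28, r=18→31.

27-18-22-20-21-15-28-31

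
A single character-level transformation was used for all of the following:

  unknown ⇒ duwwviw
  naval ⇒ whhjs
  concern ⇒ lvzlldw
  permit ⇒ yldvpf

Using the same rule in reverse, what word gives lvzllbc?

A repeating key of period 3 is used — shifts +9, +7, +12 over and over.
Undoing it on lvzllbc: l−9=c, v−7=o, z−12=n, l−9=c, l−7=e, b−12=p, c−9=t.

concept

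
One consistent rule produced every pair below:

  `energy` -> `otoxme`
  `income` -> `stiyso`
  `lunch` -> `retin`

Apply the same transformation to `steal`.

The shift depends on letter class: consonant n→t is +6, but vowel e→o is +10. The rule splits by letter class: vowels +10, consonants +6.
Applying it to steal: s(cons)+6=y, t(cons)+6=z, e(vowel)+10=o, a(vowel)+10=k, l(cons)+6=r.

yzokr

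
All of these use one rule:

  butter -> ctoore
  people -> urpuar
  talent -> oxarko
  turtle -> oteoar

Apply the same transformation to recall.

erhxaa

Each letter's alphabet position (a=0..z=25) is mapped through 5·x+23 mod 26 — an affine cipher.
Applying it to recall: r(17)→5·17+23≡4=e; e(4)→5·4+23≡17=r; c(2)→5·2+23≡7=h; a(0)→5·0+23≡23=x; l(11)→5·11+23≡0=a; l(11)→5·11+23≡0=a (all mod 26).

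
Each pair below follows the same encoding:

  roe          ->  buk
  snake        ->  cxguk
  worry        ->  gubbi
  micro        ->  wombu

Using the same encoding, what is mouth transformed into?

wuadr

The shift depends on letter class: consonant r→b is +10, but vowel o→u is +6. Two shifts are in play — +6 for a/e/i/o/u, +10 for every other letter.
For mouth: m(cons)+10=w, o(vowel)+6=u, u(vowel)+6=a, t(cons)+10=d, h(cons)+10=r.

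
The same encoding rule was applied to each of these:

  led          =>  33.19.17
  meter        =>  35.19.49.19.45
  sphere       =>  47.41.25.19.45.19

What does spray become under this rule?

47.41.45.11.59

The formula is n = 2×(alphabet index, a=1) + 9.
Applying it to spray: s=19→47, p=16→41, r=18→45, a=1→11, y=25→59.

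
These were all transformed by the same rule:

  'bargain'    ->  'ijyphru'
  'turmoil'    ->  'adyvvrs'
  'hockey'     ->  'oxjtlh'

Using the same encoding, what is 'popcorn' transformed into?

wxwlvau

It's a Vigenère-style cipher with numeric key [7,9]: position i shifts by key[i mod 2].
Applying it to popcorn: p+7=w, o+9=x, p+7=w, c+9=l, o+7=v, r+9=a, n+7=u.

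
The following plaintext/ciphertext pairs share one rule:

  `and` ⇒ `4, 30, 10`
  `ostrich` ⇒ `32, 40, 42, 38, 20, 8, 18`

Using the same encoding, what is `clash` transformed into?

8, 26, 4, 40, 18

The formula is n = 2×(alphabet index, a=1) + 2.
Applying it to clash: c=3→8, l=12→26, a=1→4, s=19→40, h=8→18.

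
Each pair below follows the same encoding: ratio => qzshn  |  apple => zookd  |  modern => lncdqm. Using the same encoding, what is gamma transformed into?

Compare letters: r→q is +25, a→z is +25, t→s is +25 — a constant shift. Each letter is shifted forward by 25 in the alphabet (a Caesar shift of +25).
Applying it to gamma: g+25=f, a+25=z, m+25=l, m+25=l, a+25=z.

fzllz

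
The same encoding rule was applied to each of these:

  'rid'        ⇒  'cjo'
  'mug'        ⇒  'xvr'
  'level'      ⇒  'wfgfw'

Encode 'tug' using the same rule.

The shift depends on letter class: consonant r→c is +11, but vowel i→j is +1. Two shifts are in play — +1 for a/e/i/o/u, +11 for every other letter.
On tug: t(cons)+11=e, u(vowel)+1=v, g(cons)+11=r.

evr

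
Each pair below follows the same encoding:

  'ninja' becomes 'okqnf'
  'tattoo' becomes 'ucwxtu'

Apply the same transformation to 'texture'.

ugaxzxl

The shift increases by 1 at each position, starting from +1: 1, 2, 3, ….
On texture: t+1=u, e+2=g, x+3=a, t+4=x, u+5=z, r+6=x, e+7=l.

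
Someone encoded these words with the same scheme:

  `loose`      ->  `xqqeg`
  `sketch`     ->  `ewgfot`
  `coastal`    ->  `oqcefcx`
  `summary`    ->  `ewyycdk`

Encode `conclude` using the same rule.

oqzoxwpg

The shift depends on letter class: consonant l→x is +12, but vowel o→q is +2. Vowels shift forward by 2 and consonants shift forward by 12.
For conclude: c(cons)+12=o, o(vowel)+2=q, n(cons)+12=z, c(cons)+12=o, l(cons)+12=x, u(vowel)+2=w, d(cons)+12=p, e(vowel)+2=g.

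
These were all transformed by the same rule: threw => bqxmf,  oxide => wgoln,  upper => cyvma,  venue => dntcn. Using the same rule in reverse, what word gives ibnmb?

ashes

Shifts by position in threw: pos 0: t→b (+8), pos 1: h→q (+9), pos 2: r→x (+6), pos 3: e→m (+8), pos 4: w→f (+9) — repeating every 3. It's a Vigenère-style cipher with numeric key [8,9,6]: position i shifts by key[i mod 3].
Undoing it on ibnmb: i−8=a, b−9=s, n−6=h, m−8=e, b−9=s.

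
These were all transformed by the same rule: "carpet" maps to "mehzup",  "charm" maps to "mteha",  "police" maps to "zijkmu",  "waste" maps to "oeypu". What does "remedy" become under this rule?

c(2)→m(12) and a(0)→e(4) fit y≡17x+4 (mod 26); the inverse of 17 mod 26 is 23. Each letter's alphabet position (a=0..z=25) is mapped through 17·x+4 mod 26 — an affine cipher.
Applying it to remedy: r(17)→17·17+4≡7=h; e(4)→17·4+4≡20=u; m(12)→17·12+4≡0=a; e(4)→17·4+4≡20=u; d(3)→17·3+4≡3=d; y(24)→17·24+4≡22=w (all mod 26).

huaudw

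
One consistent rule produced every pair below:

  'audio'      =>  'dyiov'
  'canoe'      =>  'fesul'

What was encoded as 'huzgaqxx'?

In audio: a→d is +3, u→y is +4, d→i is +5, i→o is +6 — the shift increases by 1 each position. The shift increases by 1 at each position, starting from +3: 3, 4, 5, ….
Reversing it on huzgaqxx: h−3=e, u−4=q, z−5=u, g−6=a, a−7=t, q−8=i, x−9=o, x−10=n.

equation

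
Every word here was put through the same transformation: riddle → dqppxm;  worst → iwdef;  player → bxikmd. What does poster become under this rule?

Two shifts are in play — +8 for a/e/i/o/u, +12 for every other letter.
On poster: p(cons)+12=b, o(vowel)+8=w, s(cons)+12=e, t(cons)+12=f, e(vowel)+8=m, r(cons)+12=d.

bwefmd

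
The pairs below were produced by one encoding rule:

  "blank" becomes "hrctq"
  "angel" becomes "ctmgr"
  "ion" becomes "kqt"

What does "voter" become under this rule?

The rule splits by letter class: vowels +2, consonants +6.
Applying it to voter: v(cons)+6=b, o(vowel)+2=q, t(cons)+6=z, e(vowel)+2=g, r(cons)+6=x.

bqzgx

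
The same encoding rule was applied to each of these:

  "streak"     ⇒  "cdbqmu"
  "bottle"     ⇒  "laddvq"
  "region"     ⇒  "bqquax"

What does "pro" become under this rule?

zba

The rule splits by letter class: vowels +12, consonants +10.
For pro: p(cons)+10=z, r(cons)+10=b, o(vowel)+12=a.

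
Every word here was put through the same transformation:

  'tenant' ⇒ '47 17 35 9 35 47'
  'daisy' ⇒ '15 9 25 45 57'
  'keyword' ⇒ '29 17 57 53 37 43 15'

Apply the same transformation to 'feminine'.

t(#20)→47 and e(#5)→17: differences scale by 2, so n = 2·pos + 7. The formula is n = 2×(alphabet index, a=1) + 7.
Applying it to feminine: f=6→19, e=5→17, m=13→33, i=9→25, n=14→35, i=9→25, n=14→35, e=5→17.

19 17 33 25 35 25 35 17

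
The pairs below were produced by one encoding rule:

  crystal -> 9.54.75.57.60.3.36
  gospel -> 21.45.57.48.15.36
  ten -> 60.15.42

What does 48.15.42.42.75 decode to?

penny

c(#3)→9 and r(#18)→54: differences scale by 3, so n = 3·pos + 0. With a=1..z=26, the number is 3·pos.
Undoing it on 48.15.42.42.75: 48→(48−0)÷3=16=p, 15→(15−0)÷3=5=e, 42→(42−0)÷3=14=n, 42→(42−0)÷3=14=n, 75→(75−0)÷3=25=y.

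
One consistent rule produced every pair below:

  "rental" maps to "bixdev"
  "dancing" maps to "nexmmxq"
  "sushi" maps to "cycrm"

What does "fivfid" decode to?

velvet

Shifts by position in rental: pos 0: r→b (+10), pos 1: e→i (+4), pos 2: n→x (+10), pos 3: t→d (+10), pos 4: a→e (+4), pos 5: l→v (+10) — repeating every 3. It's a Vigenère-style cipher with numeric key [10,4,10]: position i shifts by key[i mod 3].
Reversing it on fivfid: f−10=v, i−4=e, v−10=l, f−10=v, i−4=e, d−10=t.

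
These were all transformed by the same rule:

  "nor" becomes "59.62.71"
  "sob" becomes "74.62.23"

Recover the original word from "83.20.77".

n(#14)→59 and o(#15)→62: differences scale by 3, so n = 3·pos + 17. Each letter becomes 3×(its alphabet position, a=1..z=26) + 17.
Undoing it on 83.20.77: 83→(83−17)÷3=22=v, 20→(20−17)÷3=1=a, 77→(77−17)÷3=20=t.

vat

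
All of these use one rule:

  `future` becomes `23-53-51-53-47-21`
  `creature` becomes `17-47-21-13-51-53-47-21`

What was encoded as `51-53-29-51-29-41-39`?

The formula is n = 2×(alphabet index, a=1) + 11.
Undoing it on 51-53-29-51-29-41-39: 51→(51−11)÷2=20=t, 53→(53−11)÷2=21=u, 29→(29−11)÷2=9=i, 51→(51−11)÷2=20=t, 29→(29−11)÷2=9=i, 41→(41−11)÷2=15=o, 39→(39−11)÷2=14=n.

tuition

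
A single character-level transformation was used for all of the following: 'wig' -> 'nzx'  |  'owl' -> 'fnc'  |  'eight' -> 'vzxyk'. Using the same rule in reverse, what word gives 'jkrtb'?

stack

Compare letters: w→n is +17, i→z is +17, g→x is +17 — a constant shift. Each letter is shifted forward by 17 in the alphabet (a Caesar shift of +17).
Decoding jkrtb: j−17=s, k−17=t, r−17=a, t−17=c, b−17=k.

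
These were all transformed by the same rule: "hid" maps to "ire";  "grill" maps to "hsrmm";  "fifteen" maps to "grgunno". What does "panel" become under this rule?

The shift depends on letter class: consonant h→i is +1, but vowel i→r is +9. The rule splits by letter class: vowels +9, consonants +1.
On panel: p(cons)+1=q, a(vowel)+9=j, n(cons)+1=o, e(vowel)+9=n, l(cons)+1=m.

qjonm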